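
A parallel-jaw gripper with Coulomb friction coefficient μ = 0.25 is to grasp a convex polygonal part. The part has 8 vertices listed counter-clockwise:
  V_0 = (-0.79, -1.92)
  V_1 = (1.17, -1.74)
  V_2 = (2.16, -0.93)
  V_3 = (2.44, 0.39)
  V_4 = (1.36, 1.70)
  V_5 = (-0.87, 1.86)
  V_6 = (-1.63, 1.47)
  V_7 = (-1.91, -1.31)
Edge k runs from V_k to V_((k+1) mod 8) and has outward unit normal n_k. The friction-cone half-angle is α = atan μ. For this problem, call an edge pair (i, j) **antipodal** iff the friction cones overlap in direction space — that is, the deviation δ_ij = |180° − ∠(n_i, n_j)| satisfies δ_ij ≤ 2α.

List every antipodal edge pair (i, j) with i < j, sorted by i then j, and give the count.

α = atan 0.25 = 14.04°;  2α = 28.07°
n_0 = (+0.0915, -0.9958)
n_1 = (+0.6332, -0.7740)
n_2 = (+0.9782, -0.2075)
n_3 = (+0.7716, +0.6361)
n_4 = (+0.0716, +0.9974)
n_5 = (-0.4566, +0.8897)
n_6 = (-0.9950, +0.1002)
n_7 = (-0.4783, -0.8782)
  (0,1): δ = 145.96°  ·
  (0,2): δ = 107.22°  ·
  (0,3): δ = 55.74°  ·
  (0,4): δ = 9.35°  ✓
  (0,5): δ = 21.92°  ✓
  (0,6): δ = 79.00°  ·
  (0,7): δ = 146.18°  ·
  (1,2): δ = 141.27°  ·
  (1,3): δ = 89.79°  ·
  (1,4): δ = 43.39°  ·
  (1,5): δ = 12.12°  ✓
  (1,6): δ = 44.96°  ·
  (1,7): δ = 112.14°  ·
  (2,3): δ = 128.52°  ·
  (2,4): δ = 82.13°  ·
  (2,5): δ = 50.86°  ·
  (2,6): δ = 6.22°  ✓
  (2,7): δ = 73.40°  ·
  (3,4): δ = 133.61°  ·
  (3,5): δ = 102.34°  ·
  (3,6): δ = 45.25°  ·
  (3,7): δ = 21.92°  ✓
  (4,5): δ = 148.73°  ·
  (4,6): δ = 91.65°  ·
  (4,7): δ = 24.47°  ✓
  (5,6): δ = 122.92°  ·
  (5,7): δ = 55.74°  ·
  (6,7): δ = 112.82°  ·
antipodal pairs: 6

count = 6; pairs: (0,4), (0,5), (1,5), (2,6), (3,7), (4,7)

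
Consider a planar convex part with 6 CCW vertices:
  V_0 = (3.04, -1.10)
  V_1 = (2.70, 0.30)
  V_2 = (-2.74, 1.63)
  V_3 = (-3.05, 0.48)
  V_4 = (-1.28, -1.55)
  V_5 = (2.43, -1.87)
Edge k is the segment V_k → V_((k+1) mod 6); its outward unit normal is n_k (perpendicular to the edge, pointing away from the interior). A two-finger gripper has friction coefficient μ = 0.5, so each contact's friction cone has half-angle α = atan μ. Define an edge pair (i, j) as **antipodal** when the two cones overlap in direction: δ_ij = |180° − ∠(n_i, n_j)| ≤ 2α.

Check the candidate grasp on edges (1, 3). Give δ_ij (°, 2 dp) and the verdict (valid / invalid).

δ = 35.18°, valid

α = atan 0.5 = 26.57°;  2α = 53.13°
edge 1: e_1 = (-5.44, +1.33);  n_1 = (+0.2375, +0.9714)
edge 3: e_3 = (+1.77, -2.03);  n_3 = (-0.7537, -0.6572)
∠(n_1, n_3) = 144.82°
δ = |180° − 144.82°| = 35.18°
35.18° ≤ 2α = 53.13°  →  valid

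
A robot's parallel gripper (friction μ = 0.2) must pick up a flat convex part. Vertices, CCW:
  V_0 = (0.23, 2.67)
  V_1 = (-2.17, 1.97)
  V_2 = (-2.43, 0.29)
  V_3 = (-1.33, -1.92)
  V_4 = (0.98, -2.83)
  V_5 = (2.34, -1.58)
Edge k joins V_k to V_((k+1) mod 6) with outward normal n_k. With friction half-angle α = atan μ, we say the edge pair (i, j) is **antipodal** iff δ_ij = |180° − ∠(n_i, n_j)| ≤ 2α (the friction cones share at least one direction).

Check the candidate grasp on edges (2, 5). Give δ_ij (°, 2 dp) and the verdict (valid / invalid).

α = atan 0.2 = 11.31°;  2α = 22.62°
edge 2: e_2 = (+1.10, -2.21);  n_2 = (-0.8952, -0.4456)
edge 5: e_5 = (-2.11, +4.25);  n_5 = (+0.8957, +0.4447)
∠(n_2, n_5) = 179.94°
δ = |180° − 179.94°| = 0.06°
0.06° ≤ 2α = 22.62°  →  valid

δ = 0.06°, valid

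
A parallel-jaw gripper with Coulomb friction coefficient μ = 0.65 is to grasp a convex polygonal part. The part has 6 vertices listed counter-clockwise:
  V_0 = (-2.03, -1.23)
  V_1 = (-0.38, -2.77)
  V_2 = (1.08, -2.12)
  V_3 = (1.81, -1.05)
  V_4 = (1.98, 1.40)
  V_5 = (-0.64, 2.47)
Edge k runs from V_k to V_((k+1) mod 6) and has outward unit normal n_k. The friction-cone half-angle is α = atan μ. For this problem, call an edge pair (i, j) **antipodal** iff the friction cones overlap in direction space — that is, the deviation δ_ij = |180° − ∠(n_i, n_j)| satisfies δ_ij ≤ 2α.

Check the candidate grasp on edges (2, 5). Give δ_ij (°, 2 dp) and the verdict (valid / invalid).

α = atan 0.65 = 33.02°;  2α = 66.05°
edge 2: e_2 = (+0.73, +1.07);  n_2 = (+0.8261, -0.5636)
edge 5: e_5 = (-1.39, -3.70);  n_5 = (-0.9361, +0.3517)
∠(n_2, n_5) = 166.29°
δ = |180° − 166.29°| = 13.71°
13.71° ≤ 2α = 66.05°  →  valid

δ = 13.71°, valid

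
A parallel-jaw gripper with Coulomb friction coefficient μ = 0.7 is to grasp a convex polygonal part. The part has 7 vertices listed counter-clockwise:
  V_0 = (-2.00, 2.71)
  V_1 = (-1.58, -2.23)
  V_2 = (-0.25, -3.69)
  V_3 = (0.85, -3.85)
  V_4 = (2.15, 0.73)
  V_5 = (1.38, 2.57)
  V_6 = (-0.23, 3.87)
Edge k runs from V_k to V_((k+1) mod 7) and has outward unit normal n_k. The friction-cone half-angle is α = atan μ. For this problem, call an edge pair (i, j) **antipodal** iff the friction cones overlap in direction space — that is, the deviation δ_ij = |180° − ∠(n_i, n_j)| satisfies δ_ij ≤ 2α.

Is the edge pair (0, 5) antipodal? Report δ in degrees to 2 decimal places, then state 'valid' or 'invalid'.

δ = 46.22°, valid

α = atan 0.7 = 34.99°;  2α = 69.98°
edge 0: e_0 = (+0.42, -4.94);  n_0 = (-0.9964, -0.0847)
edge 5: e_5 = (-1.61, +1.30);  n_5 = (+0.6282, +0.7780)
∠(n_0, n_5) = 133.78°
δ = |180° − 133.78°| = 46.22°
46.22° ≤ 2α = 69.98°  →  valid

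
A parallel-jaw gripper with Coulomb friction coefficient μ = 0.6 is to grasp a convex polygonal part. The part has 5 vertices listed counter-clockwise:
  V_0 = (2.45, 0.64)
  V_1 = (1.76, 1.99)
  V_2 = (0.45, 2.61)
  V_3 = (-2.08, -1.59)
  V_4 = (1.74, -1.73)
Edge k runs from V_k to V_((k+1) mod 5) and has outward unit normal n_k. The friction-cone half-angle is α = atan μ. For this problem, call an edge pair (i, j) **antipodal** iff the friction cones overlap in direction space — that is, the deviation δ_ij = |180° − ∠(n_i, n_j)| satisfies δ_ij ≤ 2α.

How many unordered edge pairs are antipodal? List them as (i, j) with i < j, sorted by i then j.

count = 5; pairs: (0,2), (0,3), (1,3), (2,3), (2,4)

α = atan 0.6 = 30.96°;  2α = 61.93°
n_0 = (+0.8904, +0.4551)
n_1 = (+0.4278, +0.9039)
n_2 = (-0.8566, +0.5160)
n_3 = (-0.0366, -0.9993)
n_4 = (+0.9579, -0.2870)
  (0,1): δ = 142.40°  ·
  (0,2): δ = 58.14°  ✓
  (0,3): δ = 60.83°  ✓
  (0,4): δ = 136.25°  ·
  (1,2): δ = 95.74°  ·
  (1,3): δ = 23.23°  ✓
  (1,4): δ = 98.65°  ·
  (2,3): δ = 61.03°  ✓
  (2,4): δ = 14.39°  ✓
  (3,4): δ = 104.58°  ·
antipodal pairs: 5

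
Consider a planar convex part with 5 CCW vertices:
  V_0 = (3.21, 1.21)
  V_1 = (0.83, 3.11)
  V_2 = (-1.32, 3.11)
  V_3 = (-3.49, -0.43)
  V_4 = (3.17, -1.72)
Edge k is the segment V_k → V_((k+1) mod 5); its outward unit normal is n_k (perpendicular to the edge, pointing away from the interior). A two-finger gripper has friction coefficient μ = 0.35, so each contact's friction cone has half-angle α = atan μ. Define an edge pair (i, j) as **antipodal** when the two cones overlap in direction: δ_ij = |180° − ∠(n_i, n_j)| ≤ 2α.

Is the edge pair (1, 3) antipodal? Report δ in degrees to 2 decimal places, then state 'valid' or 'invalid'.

α = atan 0.35 = 19.29°;  2α = 38.58°
edge 1: e_1 = (-2.15, +0.00);  n_1 = (+0.0000, +1.0000)
edge 3: e_3 = (+6.66, -1.29);  n_3 = (-0.1902, -0.9818)
∠(n_1, n_3) = 169.04°
δ = |180° − 169.04°| = 10.96°
10.96° ≤ 2α = 38.58°  →  valid

δ = 10.96°, valid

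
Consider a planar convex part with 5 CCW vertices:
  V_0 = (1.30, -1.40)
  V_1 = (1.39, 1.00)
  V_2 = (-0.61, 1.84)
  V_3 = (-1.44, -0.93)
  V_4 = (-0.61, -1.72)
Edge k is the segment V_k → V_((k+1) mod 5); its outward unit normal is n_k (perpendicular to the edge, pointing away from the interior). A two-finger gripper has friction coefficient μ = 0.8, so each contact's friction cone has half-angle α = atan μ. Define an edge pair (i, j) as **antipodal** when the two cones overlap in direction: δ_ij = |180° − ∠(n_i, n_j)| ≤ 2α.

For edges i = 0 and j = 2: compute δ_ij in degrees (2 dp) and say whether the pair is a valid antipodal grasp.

δ = 14.53°, valid

α = atan 0.8 = 38.66°;  2α = 77.32°
edge 0: e_0 = (+0.09, +2.40);  n_0 = (+0.9993, -0.0375)
edge 2: e_2 = (-0.83, -2.77);  n_2 = (-0.9579, +0.2870)
∠(n_0, n_2) = 165.47°
δ = |180° − 165.47°| = 14.53°
14.53° ≤ 2α = 77.32°  →  valid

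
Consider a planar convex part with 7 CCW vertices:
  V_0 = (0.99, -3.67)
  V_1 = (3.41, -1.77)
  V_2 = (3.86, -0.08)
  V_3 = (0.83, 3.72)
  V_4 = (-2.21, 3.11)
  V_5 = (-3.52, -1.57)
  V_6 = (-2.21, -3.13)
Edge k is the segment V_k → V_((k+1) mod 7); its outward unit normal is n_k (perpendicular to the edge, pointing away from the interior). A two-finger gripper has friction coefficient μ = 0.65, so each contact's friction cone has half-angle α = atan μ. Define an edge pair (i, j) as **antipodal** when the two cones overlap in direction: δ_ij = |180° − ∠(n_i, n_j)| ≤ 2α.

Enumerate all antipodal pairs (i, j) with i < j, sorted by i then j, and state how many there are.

α = atan 0.65 = 33.02°;  2α = 66.05°
n_0 = (+0.6175, -0.7865)
n_1 = (+0.9663, -0.2573)
n_2 = (+0.7819, +0.6234)
n_3 = (-0.1967, +0.9805)
n_4 = (-0.9630, +0.2696)
n_5 = (-0.7658, -0.6431)
n_6 = (-0.1664, -0.9861)
  (0,1): δ = 143.05°  ·
  (0,2): δ = 89.57°  ·
  (0,3): δ = 26.79°  ✓
  (0,4): δ = 36.23°  ✓
  (0,5): δ = 91.89°  ·
  (0,6): δ = 132.29°  ·
  (1,2): δ = 126.52°  ·
  (1,3): δ = 63.74°  ✓
  (1,4): δ = 0.73°  ✓
  (1,5): δ = 54.93°  ✓
  (1,6): δ = 95.33°  ·
  (2,3): δ = 117.22°  ·
  (2,4): δ = 54.21°  ✓
  (2,5): δ = 1.45°  ✓
  (2,6): δ = 41.85°  ✓
  (3,4): δ = 116.98°  ·
  (3,5): δ = 61.32°  ✓
  (3,6): δ = 20.92°  ✓
  (4,5): δ = 124.34°  ·
  (4,6): δ = 83.94°  ·
  (5,6): δ = 139.60°  ·
antipodal pairs: 10

count = 10; pairs: (0,3), (0,4), (1,3), (1,4), (1,5), (2,4), (2,5), (2,6), (3,5), (3,6)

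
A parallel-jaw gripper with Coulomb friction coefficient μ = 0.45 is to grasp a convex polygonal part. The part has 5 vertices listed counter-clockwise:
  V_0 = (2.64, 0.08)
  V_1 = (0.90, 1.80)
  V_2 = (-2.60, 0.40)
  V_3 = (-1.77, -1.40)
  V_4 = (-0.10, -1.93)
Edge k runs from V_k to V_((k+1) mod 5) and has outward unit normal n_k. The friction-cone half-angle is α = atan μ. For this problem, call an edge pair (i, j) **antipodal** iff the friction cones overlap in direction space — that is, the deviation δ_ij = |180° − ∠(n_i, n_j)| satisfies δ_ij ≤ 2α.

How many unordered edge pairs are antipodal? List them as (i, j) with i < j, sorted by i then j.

count = 4; pairs: (0,2), (0,3), (1,3), (1,4)

α = atan 0.45 = 24.23°;  2α = 48.46°
n_0 = (+0.7030, +0.7112)
n_1 = (-0.3714, +0.9285)
n_2 = (-0.9081, -0.4187)
n_3 = (-0.3025, -0.9532)
n_4 = (+0.5915, -0.8063)
  (0,1): δ = 113.53°  ·
  (0,2): δ = 20.58°  ✓
  (0,3): δ = 27.06°  ✓
  (0,4): δ = 80.93°  ·
  (1,2): δ = 87.05°  ·
  (1,3): δ = 39.41°  ✓
  (1,4): δ = 14.46°  ✓
  (2,3): δ = 132.36°  ·
  (2,4): δ = 78.49°  ·
  (3,4): δ = 126.13°  ·
antipodal pairs: 4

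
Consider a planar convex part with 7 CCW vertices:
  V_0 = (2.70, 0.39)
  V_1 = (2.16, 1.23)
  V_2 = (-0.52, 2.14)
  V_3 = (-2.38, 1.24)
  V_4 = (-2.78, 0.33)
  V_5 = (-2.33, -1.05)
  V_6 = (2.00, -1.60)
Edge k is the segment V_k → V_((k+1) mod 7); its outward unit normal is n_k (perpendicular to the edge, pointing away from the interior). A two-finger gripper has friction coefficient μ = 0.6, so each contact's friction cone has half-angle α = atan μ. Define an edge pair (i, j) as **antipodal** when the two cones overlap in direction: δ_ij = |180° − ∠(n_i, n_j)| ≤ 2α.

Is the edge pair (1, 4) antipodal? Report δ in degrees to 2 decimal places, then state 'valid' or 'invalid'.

α = atan 0.6 = 30.96°;  2α = 61.93°
edge 1: e_1 = (-2.68, +0.91);  n_1 = (+0.3215, +0.9469)
edge 4: e_4 = (+0.45, -1.38);  n_4 = (-0.9507, -0.3100)
∠(n_1, n_4) = 126.82°
δ = |180° − 126.82°| = 53.18°
53.18° ≤ 2α = 61.93°  →  valid

δ = 53.18°, valid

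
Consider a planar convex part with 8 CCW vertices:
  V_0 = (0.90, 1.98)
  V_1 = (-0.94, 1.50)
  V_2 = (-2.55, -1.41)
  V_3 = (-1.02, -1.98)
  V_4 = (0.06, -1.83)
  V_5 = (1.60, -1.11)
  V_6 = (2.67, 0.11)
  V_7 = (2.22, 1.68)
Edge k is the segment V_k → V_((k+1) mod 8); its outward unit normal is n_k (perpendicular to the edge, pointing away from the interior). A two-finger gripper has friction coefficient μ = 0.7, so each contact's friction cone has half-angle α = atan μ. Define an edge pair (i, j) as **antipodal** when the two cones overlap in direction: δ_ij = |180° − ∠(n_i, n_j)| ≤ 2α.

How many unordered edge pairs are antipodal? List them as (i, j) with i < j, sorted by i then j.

count = 13; pairs: (0,2), (0,3), (0,4), (0,5), (1,3), (1,4), (1,5), (1,6), (2,6), (2,7), (3,7), (4,7), (5,7)

α = atan 0.7 = 34.99°;  2α = 69.98°
n_0 = (-0.2524, +0.9676)
n_1 = (-0.8750, +0.4841)
n_2 = (-0.3491, -0.9371)
n_3 = (+0.1376, -0.9905)
n_4 = (+0.4235, -0.9059)
n_5 = (+0.7518, -0.6594)
n_6 = (+0.9613, +0.2755)
n_7 = (+0.2216, +0.9751)
  (0,1): δ = 133.58°  ·
  (0,2): δ = 35.05°  ✓
  (0,3): δ = 6.71°  ✓
  (0,4): δ = 10.44°  ✓
  (0,5): δ = 34.13°  ✓
  (0,6): δ = 91.37°  ·
  (0,7): δ = 152.57°  ·
  (1,2): δ = 81.48°  ·
  (1,3): δ = 53.14°  ✓
  (1,4): δ = 35.99°  ✓
  (1,5): δ = 12.30°  ✓
  (1,6): δ = 44.95°  ✓
  (1,7): δ = 106.15°  ·
  (2,3): δ = 151.66°  ·
  (2,4): δ = 134.51°  ·
  (2,5): δ = 110.82°  ·
  (2,6): δ = 53.57°  ✓
  (2,7): δ = 7.63°  ✓
  (3,4): δ = 162.85°  ·
  (3,5): δ = 139.16°  ·
  (3,6): δ = 81.91°  ·
  (3,7): δ = 20.71°  ✓
  (4,5): δ = 156.31°  ·
  (4,6): δ = 99.06°  ·
  (4,7): δ = 37.86°  ✓
  (5,6): δ = 122.75°  ·
  (5,7): δ = 61.55°  ✓
  (6,7): δ = 118.80°  ·
antipodal pairs: 13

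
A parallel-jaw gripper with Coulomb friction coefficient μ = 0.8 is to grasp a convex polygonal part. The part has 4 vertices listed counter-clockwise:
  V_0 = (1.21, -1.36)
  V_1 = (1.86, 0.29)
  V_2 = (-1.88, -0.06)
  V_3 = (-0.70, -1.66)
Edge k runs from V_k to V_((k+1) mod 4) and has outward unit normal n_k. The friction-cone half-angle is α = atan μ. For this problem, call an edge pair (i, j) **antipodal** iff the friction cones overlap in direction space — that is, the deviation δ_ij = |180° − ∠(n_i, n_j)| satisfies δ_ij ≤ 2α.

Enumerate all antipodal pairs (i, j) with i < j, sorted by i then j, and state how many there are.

α = atan 0.8 = 38.66°;  2α = 77.32°
n_0 = (+0.9304, -0.3665)
n_1 = (-0.0932, +0.9956)
n_2 = (-0.8048, -0.5935)
n_3 = (+0.1552, -0.9879)
  (0,1): δ = 63.15°  ✓
  (0,2): δ = 57.91°  ✓
  (0,3): δ = 120.43°  ·
  (1,2): δ = 58.94°  ✓
  (1,3): δ = 3.58°  ✓
  (2,3): δ = 117.48°  ·
antipodal pairs: 4

count = 4; pairs: (0,1), (0,2), (1,2), (1,3)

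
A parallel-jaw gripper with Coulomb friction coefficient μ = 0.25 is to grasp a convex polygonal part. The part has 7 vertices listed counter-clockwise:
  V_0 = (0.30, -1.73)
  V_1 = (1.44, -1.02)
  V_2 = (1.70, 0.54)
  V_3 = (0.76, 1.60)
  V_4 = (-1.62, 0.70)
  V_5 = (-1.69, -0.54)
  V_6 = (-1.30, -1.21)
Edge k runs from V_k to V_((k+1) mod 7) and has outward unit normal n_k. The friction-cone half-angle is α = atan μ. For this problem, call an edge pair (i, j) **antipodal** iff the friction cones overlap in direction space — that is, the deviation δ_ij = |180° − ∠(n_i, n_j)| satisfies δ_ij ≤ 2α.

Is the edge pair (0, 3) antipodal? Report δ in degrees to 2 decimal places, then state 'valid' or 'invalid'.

α = atan 0.25 = 14.04°;  2α = 28.07°
edge 0: e_0 = (+1.14, +0.71);  n_0 = (+0.5287, -0.8488)
edge 3: e_3 = (-2.38, -0.90);  n_3 = (-0.3537, +0.9354)
∠(n_0, n_3) = 168.80°
δ = |180° − 168.80°| = 11.20°
11.20° ≤ 2α = 28.07°  →  valid

δ = 11.20°, valid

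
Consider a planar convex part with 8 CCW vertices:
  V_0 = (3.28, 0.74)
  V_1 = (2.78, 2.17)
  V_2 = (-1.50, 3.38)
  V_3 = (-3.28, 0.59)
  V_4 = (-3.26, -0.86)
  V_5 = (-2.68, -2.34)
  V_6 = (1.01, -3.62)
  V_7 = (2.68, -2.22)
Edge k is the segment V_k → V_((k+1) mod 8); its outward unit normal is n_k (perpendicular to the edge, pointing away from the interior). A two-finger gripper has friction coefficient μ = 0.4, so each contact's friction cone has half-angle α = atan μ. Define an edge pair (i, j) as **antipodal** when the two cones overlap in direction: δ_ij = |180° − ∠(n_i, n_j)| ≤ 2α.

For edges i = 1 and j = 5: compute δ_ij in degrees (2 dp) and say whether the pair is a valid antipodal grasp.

α = atan 0.4 = 21.80°;  2α = 43.60°
edge 1: e_1 = (-4.28, +1.21);  n_1 = (+0.2720, +0.9623)
edge 5: e_5 = (+3.69, -1.28);  n_5 = (-0.3277, -0.9448)
∠(n_1, n_5) = 176.66°
δ = |180° − 176.66°| = 3.34°
3.34° ≤ 2α = 43.60°  →  valid

δ = 3.34°, valid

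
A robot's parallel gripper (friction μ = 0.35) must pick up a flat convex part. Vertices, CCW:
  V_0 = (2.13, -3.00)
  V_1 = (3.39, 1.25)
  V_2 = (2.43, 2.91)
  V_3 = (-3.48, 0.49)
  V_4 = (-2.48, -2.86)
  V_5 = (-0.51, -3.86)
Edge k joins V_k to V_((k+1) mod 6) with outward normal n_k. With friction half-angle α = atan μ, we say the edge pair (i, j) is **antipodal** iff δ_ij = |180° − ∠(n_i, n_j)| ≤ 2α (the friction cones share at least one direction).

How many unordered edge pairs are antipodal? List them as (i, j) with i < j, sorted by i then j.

α = atan 0.35 = 19.29°;  2α = 38.58°
n_0 = (+0.9588, -0.2842)
n_1 = (+0.8657, +0.5006)
n_2 = (-0.3789, +0.9254)
n_3 = (-0.9582, -0.2860)
n_4 = (-0.4526, -0.8917)
n_5 = (+0.3097, -0.9508)
  (0,1): δ = 133.45°  ·
  (0,2): δ = 51.22°  ·
  (0,3): δ = 33.13°  ✓
  (0,4): δ = 79.60°  ·
  (0,5): δ = 124.56°  ·
  (1,2): δ = 97.77°  ·
  (1,3): δ = 13.42°  ✓
  (1,4): δ = 33.05°  ✓
  (1,5): δ = 78.00°  ·
  (2,3): δ = 95.65°  ·
  (2,4): δ = 49.18°  ·
  (2,5): δ = 4.22°  ✓
  (3,4): δ = 133.53°  ·
  (3,5): δ = 88.58°  ·
  (4,5): δ = 135.04°  ·
antipodal pairs: 4

count = 4; pairs: (0,3), (1,3), (1,4), (2,5)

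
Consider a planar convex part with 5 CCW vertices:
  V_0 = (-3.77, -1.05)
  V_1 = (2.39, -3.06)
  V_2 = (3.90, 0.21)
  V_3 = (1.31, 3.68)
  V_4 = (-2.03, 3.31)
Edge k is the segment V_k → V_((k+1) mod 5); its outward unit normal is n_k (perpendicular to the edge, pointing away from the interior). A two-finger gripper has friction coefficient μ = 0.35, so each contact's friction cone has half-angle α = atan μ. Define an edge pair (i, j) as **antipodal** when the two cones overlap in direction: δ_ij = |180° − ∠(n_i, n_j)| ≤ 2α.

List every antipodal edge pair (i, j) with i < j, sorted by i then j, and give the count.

count = 3; pairs: (0,2), (0,3), (1,4)

α = atan 0.35 = 19.29°;  2α = 38.58°
n_0 = (-0.3102, -0.9507)
n_1 = (+0.9079, -0.4192)
n_2 = (+0.8014, +0.5982)
n_3 = (-0.1101, +0.9939)
n_4 = (-0.9288, +0.3707)
  (0,1): δ = 96.71°  ·
  (0,2): δ = 35.19°  ✓
  (0,3): δ = 24.39°  ✓
  (0,4): δ = 86.32°  ·
  (1,2): δ = 118.48°  ·
  (1,3): δ = 58.89°  ·
  (1,4): δ = 3.03°  ✓
  (2,3): δ = 120.42°  ·
  (2,4): δ = 58.49°  ·
  (3,4): δ = 118.08°  ·
antipodal pairs: 3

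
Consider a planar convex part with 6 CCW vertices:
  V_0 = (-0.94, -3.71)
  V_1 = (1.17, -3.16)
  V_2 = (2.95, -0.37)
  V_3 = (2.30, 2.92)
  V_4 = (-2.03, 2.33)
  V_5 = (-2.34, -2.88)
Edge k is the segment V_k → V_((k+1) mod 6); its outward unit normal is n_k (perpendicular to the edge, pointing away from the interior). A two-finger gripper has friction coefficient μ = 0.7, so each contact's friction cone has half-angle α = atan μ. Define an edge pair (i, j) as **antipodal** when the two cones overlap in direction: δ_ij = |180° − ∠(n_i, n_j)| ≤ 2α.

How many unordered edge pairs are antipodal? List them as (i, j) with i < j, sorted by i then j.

α = atan 0.7 = 34.99°;  2α = 69.98°
n_0 = (+0.2522, -0.9677)
n_1 = (+0.8430, -0.5379)
n_2 = (+0.9810, +0.1938)
n_3 = (-0.1350, +0.9908)
n_4 = (-0.9982, +0.0594)
n_5 = (-0.5100, -0.8602)
  (0,1): δ = 137.15°  ·
  (0,2): δ = 93.43°  ·
  (0,3): δ = 6.85°  ✓
  (0,4): δ = 71.99°  ·
  (0,5): δ = 134.73°  ·
  (1,2): δ = 136.29°  ·
  (1,3): δ = 49.70°  ✓
  (1,4): δ = 29.13°  ✓
  (1,5): δ = 91.88°  ·
  (2,3): δ = 93.42°  ·
  (2,4): δ = 14.58°  ✓
  (2,5): δ = 48.16°  ✓
  (3,4): δ = 101.16°  ·
  (3,5): δ = 38.42°  ✓
  (4,5): δ = 117.26°  ·
antipodal pairs: 6

count = 6; pairs: (0,3), (1,3), (1,4), (2,4), (2,5), (3,5)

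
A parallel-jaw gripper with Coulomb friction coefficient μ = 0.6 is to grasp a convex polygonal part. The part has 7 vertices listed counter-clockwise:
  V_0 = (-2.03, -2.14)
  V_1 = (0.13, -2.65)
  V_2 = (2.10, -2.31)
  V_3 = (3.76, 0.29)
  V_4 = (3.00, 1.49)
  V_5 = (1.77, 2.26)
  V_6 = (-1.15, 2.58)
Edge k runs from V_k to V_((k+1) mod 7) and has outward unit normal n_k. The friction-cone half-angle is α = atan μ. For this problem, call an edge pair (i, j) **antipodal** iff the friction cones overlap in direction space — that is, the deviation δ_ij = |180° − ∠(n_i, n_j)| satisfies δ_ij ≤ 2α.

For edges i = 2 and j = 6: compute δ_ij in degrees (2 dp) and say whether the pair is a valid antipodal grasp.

δ = 22.00°, valid

α = atan 0.6 = 30.96°;  2α = 61.93°
edge 2: e_2 = (+1.66, +2.60);  n_2 = (+0.8429, -0.5381)
edge 6: e_6 = (-0.88, -4.72);  n_6 = (-0.9831, +0.1833)
∠(n_2, n_6) = 158.00°
δ = |180° − 158.00°| = 22.00°
22.00° ≤ 2α = 61.93°  →  valid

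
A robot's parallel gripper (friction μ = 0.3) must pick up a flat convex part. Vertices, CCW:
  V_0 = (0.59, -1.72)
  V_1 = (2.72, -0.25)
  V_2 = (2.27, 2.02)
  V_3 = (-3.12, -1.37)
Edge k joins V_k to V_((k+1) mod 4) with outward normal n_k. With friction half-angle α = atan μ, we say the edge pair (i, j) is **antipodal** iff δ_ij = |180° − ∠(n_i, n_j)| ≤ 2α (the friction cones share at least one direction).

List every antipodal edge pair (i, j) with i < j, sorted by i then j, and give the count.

α = atan 0.3 = 16.70°;  2α = 33.40°
n_0 = (+0.5680, -0.8230)
n_1 = (+0.9809, +0.1945)
n_2 = (-0.5324, +0.8465)
n_3 = (-0.0939, -0.9956)
  (0,1): δ = 113.40°  ·
  (0,2): δ = 2.44°  ✓
  (0,3): δ = 140.00°  ·
  (1,2): δ = 69.05°  ·
  (1,3): δ = 73.40°  ·
  (2,3): δ = 37.56°  ·
antipodal pairs: 1

count = 1; pairs: (0,2)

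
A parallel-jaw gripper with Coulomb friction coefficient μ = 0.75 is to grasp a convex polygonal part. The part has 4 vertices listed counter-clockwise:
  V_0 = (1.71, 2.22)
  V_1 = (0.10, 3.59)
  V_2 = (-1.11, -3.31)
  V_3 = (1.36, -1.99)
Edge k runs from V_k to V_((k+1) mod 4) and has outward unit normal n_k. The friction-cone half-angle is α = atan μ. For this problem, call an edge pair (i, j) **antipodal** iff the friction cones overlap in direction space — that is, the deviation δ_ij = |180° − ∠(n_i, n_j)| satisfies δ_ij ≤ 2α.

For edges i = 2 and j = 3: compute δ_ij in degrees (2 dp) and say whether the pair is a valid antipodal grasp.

δ = 122.87°, invalid

α = atan 0.75 = 36.87°;  2α = 73.74°
edge 2: e_2 = (+2.47, +1.32);  n_2 = (+0.4713, -0.8820)
edge 3: e_3 = (+0.35, +4.21);  n_3 = (+0.9966, -0.0828)
∠(n_2, n_3) = 57.13°
δ = |180° − 57.13°| = 122.87°
122.87° > 2α = 73.74°  →  invalid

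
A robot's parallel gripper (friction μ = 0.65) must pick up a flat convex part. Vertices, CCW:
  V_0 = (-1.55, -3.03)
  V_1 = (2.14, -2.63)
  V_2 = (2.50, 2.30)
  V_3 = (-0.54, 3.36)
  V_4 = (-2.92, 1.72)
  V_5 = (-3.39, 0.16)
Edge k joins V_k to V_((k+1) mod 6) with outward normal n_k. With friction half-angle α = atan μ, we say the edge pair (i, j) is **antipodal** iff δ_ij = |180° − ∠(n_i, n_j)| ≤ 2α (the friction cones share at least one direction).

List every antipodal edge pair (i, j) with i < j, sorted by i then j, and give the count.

α = atan 0.65 = 33.02°;  2α = 66.05°
n_0 = (+0.1078, -0.9942)
n_1 = (+0.9973, -0.0728)
n_2 = (+0.3292, +0.9442)
n_3 = (-0.5674, +0.8234)
n_4 = (-0.9575, +0.2885)
n_5 = (-0.8662, -0.4996)
  (0,1): δ = 100.36°  ·
  (0,2): δ = 25.41°  ✓
  (0,3): δ = 28.38°  ✓
  (0,4): δ = 67.05°  ·
  (0,5): δ = 113.79°  ·
  (1,2): δ = 105.05°  ·
  (1,3): δ = 51.25°  ✓
  (1,4): δ = 12.59°  ✓
  (1,5): δ = 34.15°  ✓
  (2,3): δ = 126.21°  ·
  (2,4): δ = 87.54°  ·
  (2,5): δ = 40.80°  ✓
  (3,4): δ = 141.34°  ·
  (3,5): δ = 94.59°  ·
  (4,5): δ = 133.26°  ·
antipodal pairs: 6

count = 6; pairs: (0,2), (0,3), (1,3), (1,4), (1,5), (2,5)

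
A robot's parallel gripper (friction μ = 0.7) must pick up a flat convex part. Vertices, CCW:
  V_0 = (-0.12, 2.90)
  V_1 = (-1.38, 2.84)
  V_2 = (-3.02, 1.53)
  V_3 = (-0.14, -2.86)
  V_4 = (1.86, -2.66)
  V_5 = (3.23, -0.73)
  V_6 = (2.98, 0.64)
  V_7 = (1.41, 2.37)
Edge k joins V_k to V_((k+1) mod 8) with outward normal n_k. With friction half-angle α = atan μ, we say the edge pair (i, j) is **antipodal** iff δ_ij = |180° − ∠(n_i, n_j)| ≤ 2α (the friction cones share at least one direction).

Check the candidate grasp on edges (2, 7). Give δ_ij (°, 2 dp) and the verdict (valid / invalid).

δ = 37.63°, valid

α = atan 0.7 = 34.99°;  2α = 69.98°
edge 2: e_2 = (+2.88, -4.39);  n_2 = (-0.8361, -0.5485)
edge 7: e_7 = (-1.53, +0.53);  n_7 = (+0.3273, +0.9449)
∠(n_2, n_7) = 142.37°
δ = |180° − 142.37°| = 37.63°
37.63° ≤ 2α = 69.98°  →  valid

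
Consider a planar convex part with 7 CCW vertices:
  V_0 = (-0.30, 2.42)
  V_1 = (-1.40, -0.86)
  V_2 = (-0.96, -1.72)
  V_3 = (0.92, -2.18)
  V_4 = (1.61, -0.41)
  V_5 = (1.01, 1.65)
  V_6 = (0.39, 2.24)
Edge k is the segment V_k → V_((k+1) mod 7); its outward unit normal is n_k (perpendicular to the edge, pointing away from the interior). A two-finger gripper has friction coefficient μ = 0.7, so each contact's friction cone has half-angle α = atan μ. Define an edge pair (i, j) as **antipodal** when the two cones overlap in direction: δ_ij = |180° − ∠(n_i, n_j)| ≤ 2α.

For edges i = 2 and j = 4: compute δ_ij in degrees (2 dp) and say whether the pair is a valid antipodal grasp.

α = atan 0.7 = 34.99°;  2α = 69.98°
edge 2: e_2 = (+1.88, -0.46);  n_2 = (-0.2377, -0.9713)
edge 4: e_4 = (-0.60, +2.06);  n_4 = (+0.9601, +0.2796)
∠(n_2, n_4) = 119.99°
δ = |180° − 119.99°| = 60.01°
60.01° ≤ 2α = 69.98°  →  valid

δ = 60.01°, valid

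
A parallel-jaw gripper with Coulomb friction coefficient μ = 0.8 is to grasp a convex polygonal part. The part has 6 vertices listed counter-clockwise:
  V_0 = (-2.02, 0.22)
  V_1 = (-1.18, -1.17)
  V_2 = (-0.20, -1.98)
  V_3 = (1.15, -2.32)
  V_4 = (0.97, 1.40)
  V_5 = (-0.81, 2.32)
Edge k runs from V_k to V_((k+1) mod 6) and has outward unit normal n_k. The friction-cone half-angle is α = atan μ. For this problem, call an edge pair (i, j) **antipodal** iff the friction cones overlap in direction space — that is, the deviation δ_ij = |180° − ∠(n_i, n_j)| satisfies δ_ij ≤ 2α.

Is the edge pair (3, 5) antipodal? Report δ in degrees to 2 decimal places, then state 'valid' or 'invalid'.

δ = 32.72°, valid

α = atan 0.8 = 38.66°;  2α = 77.32°
edge 3: e_3 = (-0.18, +3.72);  n_3 = (+0.9988, +0.0483)
edge 5: e_5 = (-1.21, -2.10);  n_5 = (-0.8665, +0.4992)
∠(n_3, n_5) = 147.28°
δ = |180° − 147.28°| = 32.72°
32.72° ≤ 2α = 77.32°  →  valid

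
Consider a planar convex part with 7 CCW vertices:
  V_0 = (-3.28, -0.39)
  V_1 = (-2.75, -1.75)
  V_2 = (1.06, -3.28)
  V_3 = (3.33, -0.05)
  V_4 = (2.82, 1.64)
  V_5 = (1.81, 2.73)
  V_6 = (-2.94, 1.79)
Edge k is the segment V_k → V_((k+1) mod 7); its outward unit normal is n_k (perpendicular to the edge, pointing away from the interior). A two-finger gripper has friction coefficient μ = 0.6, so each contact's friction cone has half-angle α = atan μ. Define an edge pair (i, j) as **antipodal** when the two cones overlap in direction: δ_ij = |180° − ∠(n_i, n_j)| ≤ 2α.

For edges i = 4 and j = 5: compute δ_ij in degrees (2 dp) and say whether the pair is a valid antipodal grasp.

α = atan 0.6 = 30.96°;  2α = 61.93°
edge 4: e_4 = (-1.01, +1.09);  n_4 = (+0.7335, +0.6797)
edge 5: e_5 = (-4.75, -0.94);  n_5 = (-0.1941, +0.9810)
∠(n_4, n_5) = 58.38°
δ = |180° − 58.38°| = 121.62°
121.62° > 2α = 61.93°  →  invalid

δ = 121.62°, invalid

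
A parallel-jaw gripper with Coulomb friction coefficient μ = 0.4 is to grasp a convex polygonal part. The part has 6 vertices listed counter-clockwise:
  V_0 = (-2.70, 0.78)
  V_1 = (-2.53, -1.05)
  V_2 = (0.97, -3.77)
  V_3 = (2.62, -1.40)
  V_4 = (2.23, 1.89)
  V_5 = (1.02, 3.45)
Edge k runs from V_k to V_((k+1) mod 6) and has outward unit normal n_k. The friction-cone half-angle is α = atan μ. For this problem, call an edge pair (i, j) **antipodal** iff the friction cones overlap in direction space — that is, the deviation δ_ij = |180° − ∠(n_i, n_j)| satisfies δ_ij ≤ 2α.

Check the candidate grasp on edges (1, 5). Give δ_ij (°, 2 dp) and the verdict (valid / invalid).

α = atan 0.4 = 21.80°;  2α = 43.60°
edge 1: e_1 = (+3.50, -2.72);  n_1 = (-0.6136, -0.7896)
edge 5: e_5 = (-3.72, -2.67);  n_5 = (-0.5831, +0.8124)
∠(n_1, n_5) = 106.48°
δ = |180° − 106.48°| = 73.52°
73.52° > 2α = 43.60°  →  invalid

δ = 73.52°, invalid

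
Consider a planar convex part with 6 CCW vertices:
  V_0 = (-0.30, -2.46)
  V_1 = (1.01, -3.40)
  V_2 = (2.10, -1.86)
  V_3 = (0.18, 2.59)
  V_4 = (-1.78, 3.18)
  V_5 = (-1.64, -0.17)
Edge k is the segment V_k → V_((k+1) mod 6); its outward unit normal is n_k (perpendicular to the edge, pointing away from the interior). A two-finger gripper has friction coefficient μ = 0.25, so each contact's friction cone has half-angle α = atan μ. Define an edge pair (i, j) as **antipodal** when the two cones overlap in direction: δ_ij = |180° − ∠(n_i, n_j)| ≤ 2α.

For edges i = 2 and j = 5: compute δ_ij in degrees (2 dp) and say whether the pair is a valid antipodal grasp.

δ = 7.00°, valid

α = atan 0.25 = 14.04°;  2α = 28.07°
edge 2: e_2 = (-1.92, +4.45);  n_2 = (+0.9182, +0.3962)
edge 5: e_5 = (+1.34, -2.29);  n_5 = (-0.8631, -0.5050)
∠(n_2, n_5) = 173.00°
δ = |180° − 173.00°| = 7.00°
7.00° ≤ 2α = 28.07°  →  valid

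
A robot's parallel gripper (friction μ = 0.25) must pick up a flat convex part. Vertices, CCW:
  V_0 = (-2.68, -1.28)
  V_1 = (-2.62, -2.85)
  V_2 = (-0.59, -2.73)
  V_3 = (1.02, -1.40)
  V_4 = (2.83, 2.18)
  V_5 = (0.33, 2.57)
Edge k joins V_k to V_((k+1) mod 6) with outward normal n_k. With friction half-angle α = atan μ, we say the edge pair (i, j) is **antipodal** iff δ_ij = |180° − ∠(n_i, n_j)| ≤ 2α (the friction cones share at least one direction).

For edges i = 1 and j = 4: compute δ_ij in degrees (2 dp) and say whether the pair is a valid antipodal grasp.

δ = 12.25°, valid

α = atan 0.25 = 14.04°;  2α = 28.07°
edge 1: e_1 = (+2.03, +0.12);  n_1 = (+0.0590, -0.9983)
edge 4: e_4 = (-2.50, +0.39);  n_4 = (+0.1541, +0.9880)
∠(n_1, n_4) = 167.75°
δ = |180° − 167.75°| = 12.25°
12.25° ≤ 2α = 28.07°  →  valid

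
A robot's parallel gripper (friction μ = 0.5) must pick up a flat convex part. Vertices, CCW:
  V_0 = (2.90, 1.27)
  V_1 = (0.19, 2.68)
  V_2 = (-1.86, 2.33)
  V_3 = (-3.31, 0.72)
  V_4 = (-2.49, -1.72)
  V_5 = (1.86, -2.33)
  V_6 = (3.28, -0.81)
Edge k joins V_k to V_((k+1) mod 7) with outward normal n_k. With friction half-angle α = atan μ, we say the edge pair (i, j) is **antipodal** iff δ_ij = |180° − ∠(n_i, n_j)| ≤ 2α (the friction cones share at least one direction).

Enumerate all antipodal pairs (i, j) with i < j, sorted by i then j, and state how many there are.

α = atan 0.5 = 26.57°;  2α = 53.13°
n_0 = (+0.4616, +0.8871)
n_1 = (-0.1683, +0.9857)
n_2 = (-0.7431, +0.6692)
n_3 = (-0.9479, -0.3186)
n_4 = (-0.1389, -0.9903)
n_5 = (+0.7307, -0.6827)
n_6 = (+0.9837, +0.1797)
  (0,1): δ = 142.82°  ·
  (0,2): δ = 104.52°  ·
  (0,3): δ = 43.94°  ✓
  (0,4): δ = 19.51°  ✓
  (0,5): δ = 74.44°  ·
  (0,6): δ = 127.84°  ·
  (1,2): δ = 141.70°  ·
  (1,3): δ = 81.11°  ·
  (1,4): δ = 17.67°  ✓
  (1,5): δ = 37.26°  ✓
  (1,6): δ = 90.66°  ·
  (2,3): δ = 119.42°  ·
  (2,4): δ = 55.98°  ·
  (2,5): δ = 1.05°  ✓
  (2,6): δ = 52.36°  ✓
  (3,4): δ = 116.56°  ·
  (3,5): δ = 61.63°  ·
  (3,6): δ = 8.22°  ✓
  (4,5): δ = 125.07°  ·
  (4,6): δ = 71.66°  ·
  (5,6): δ = 126.59°  ·
antipodal pairs: 7

count = 7; pairs: (0,3), (0,4), (1,4), (1,5), (2,5), (2,6), (3,6)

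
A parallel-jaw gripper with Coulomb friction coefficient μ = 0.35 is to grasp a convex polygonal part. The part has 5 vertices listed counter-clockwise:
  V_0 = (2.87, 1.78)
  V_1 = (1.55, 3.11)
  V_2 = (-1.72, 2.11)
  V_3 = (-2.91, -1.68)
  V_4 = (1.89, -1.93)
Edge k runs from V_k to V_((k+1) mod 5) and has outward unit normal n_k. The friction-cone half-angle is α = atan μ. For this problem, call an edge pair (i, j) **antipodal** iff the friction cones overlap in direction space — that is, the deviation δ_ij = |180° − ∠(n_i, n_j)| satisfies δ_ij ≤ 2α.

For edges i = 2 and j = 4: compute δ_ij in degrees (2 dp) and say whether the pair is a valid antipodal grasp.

δ = 2.63°, valid

α = atan 0.35 = 19.29°;  2α = 38.58°
edge 2: e_2 = (-1.19, -3.79);  n_2 = (-0.9541, +0.2996)
edge 4: e_4 = (+0.98, +3.71);  n_4 = (+0.9668, -0.2554)
∠(n_2, n_4) = 177.37°
δ = |180° − 177.37°| = 2.63°
2.63° ≤ 2α = 38.58°  →  valid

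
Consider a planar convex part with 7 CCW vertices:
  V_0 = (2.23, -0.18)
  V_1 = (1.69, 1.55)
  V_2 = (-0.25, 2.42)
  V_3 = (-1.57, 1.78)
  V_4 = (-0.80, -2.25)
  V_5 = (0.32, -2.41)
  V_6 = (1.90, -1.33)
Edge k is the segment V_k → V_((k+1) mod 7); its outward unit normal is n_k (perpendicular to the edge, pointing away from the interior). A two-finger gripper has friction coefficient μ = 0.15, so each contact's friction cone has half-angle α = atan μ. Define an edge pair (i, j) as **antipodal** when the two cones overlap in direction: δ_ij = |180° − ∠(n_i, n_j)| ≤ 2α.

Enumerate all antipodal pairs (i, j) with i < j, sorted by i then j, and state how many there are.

count = 3; pairs: (0,3), (1,4), (2,5)

α = atan 0.15 = 8.53°;  2α = 17.06°
n_0 = (+0.9546, +0.2980)
n_1 = (+0.4092, +0.9124)
n_2 = (-0.4363, +0.8998)
n_3 = (-0.9822, -0.1877)
n_4 = (-0.1414, -0.9899)
n_5 = (+0.5643, -0.8256)
n_6 = (+0.9612, -0.2758)
  (0,1): δ = 131.49°  ·
  (0,2): δ = 81.47°  ·
  (0,3): δ = 6.52°  ✓
  (0,4): δ = 64.53°  ·
  (0,5): δ = 107.02°  ·
  (0,6): δ = 146.65°  ·
  (1,2): δ = 129.98°  ·
  (1,3): δ = 55.03°  ·
  (1,4): δ = 16.02°  ✓
  (1,5): δ = 58.51°  ·
  (1,6): δ = 98.14°  ·
  (2,3): δ = 105.05°  ·
  (2,4): δ = 34.00°  ·
  (2,5): δ = 8.49°  ✓
  (2,6): δ = 48.12°  ·
  (3,4): δ = 108.95°  ·
  (3,5): δ = 66.46°  ·
  (3,6): δ = 26.83°  ·
  (4,5): δ = 137.52°  ·
  (4,6): δ = 97.88°  ·
  (5,6): δ = 140.37°  ·
antipodal pairs: 3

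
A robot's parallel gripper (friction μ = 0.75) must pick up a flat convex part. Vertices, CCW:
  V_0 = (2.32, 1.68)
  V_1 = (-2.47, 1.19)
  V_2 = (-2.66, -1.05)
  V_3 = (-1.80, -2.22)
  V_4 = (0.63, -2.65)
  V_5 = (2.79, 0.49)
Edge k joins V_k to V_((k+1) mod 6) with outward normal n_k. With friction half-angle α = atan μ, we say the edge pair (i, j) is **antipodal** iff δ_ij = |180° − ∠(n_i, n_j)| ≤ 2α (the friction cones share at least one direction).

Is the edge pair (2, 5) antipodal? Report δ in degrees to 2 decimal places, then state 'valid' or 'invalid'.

α = atan 0.75 = 36.87°;  2α = 73.74°
edge 2: e_2 = (+0.86, -1.17);  n_2 = (-0.8057, -0.5923)
edge 5: e_5 = (-0.47, +1.19);  n_5 = (+0.9301, +0.3673)
∠(n_2, n_5) = 165.23°
δ = |180° − 165.23°| = 14.77°
14.77° ≤ 2α = 73.74°  →  valid

δ = 14.77°, valid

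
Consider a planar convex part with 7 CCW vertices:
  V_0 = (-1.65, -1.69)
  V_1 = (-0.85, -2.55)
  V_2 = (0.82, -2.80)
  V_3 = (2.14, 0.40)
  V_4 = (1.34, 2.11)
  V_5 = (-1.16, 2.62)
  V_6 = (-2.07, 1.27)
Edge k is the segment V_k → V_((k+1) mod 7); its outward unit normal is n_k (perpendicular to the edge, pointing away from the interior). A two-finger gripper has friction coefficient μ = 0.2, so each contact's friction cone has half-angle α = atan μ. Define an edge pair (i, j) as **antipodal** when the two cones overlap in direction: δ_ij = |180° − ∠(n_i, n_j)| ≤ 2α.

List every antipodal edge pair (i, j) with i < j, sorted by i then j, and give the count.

α = atan 0.2 = 11.31°;  2α = 22.62°
n_0 = (-0.7322, -0.6811)
n_1 = (-0.1481, -0.9890)
n_2 = (+0.9244, -0.3813)
n_3 = (+0.9058, +0.4238)
n_4 = (+0.1999, +0.9798)
n_5 = (-0.8292, +0.5589)
n_6 = (-0.9901, -0.1405)
  (0,1): δ = 141.44°  ·
  (0,2): δ = 65.35°  ·
  (0,3): δ = 17.86°  ✓
  (0,4): δ = 35.54°  ·
  (0,5): δ = 103.09°  ·
  (0,6): δ = 145.15°  ·
  (1,2): δ = 103.90°  ·
  (1,3): δ = 56.41°  ·
  (1,4): δ = 3.02°  ✓
  (1,5): δ = 64.53°  ·
  (1,6): δ = 106.59°  ·
  (2,3): δ = 132.51°  ·
  (2,4): δ = 79.11°  ·
  (2,5): δ = 11.57°  ✓
  (2,6): δ = 30.49°  ·
  (3,4): δ = 126.60°  ·
  (3,5): δ = 59.05°  ·
  (3,6): δ = 17.00°  ✓
  (4,5): δ = 112.45°  ·
  (4,6): δ = 70.39°  ·
  (5,6): δ = 137.94°  ·
antipodal pairs: 4

count = 4; pairs: (0,3), (1,4), (2,5), (3,6)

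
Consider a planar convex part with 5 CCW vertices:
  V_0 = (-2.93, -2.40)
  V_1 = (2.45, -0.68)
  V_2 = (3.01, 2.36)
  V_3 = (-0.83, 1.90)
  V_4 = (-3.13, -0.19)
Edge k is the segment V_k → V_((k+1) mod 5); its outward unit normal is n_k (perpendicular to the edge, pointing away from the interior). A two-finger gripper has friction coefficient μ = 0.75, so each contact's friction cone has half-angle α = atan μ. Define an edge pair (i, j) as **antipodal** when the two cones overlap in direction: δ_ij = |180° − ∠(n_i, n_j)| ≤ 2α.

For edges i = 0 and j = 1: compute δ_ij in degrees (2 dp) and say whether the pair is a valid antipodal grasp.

α = atan 0.75 = 36.87°;  2α = 73.74°
edge 0: e_0 = (+5.38, +1.72);  n_0 = (+0.3045, -0.9525)
edge 1: e_1 = (+0.56, +3.04);  n_1 = (+0.9835, -0.1812)
∠(n_0, n_1) = 61.83°
δ = |180° − 61.83°| = 118.17°
118.17° > 2α = 73.74°  →  invalid

δ = 118.17°, invalid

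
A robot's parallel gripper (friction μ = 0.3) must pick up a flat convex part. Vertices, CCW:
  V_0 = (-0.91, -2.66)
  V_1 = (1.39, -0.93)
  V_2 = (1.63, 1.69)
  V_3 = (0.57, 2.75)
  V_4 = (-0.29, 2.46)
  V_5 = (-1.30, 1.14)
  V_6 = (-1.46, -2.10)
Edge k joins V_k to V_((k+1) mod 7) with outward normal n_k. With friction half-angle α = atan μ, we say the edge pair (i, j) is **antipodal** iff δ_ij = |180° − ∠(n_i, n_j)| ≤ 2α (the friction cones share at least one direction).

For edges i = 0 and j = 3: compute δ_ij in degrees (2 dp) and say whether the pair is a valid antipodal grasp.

δ = 18.31°, valid

α = atan 0.3 = 16.70°;  2α = 33.40°
edge 0: e_0 = (+2.30, +1.73);  n_0 = (+0.6011, -0.7992)
edge 3: e_3 = (-0.86, -0.29);  n_3 = (-0.3195, +0.9476)
∠(n_0, n_3) = 161.69°
δ = |180° − 161.69°| = 18.31°
18.31° ≤ 2α = 33.40°  →  valid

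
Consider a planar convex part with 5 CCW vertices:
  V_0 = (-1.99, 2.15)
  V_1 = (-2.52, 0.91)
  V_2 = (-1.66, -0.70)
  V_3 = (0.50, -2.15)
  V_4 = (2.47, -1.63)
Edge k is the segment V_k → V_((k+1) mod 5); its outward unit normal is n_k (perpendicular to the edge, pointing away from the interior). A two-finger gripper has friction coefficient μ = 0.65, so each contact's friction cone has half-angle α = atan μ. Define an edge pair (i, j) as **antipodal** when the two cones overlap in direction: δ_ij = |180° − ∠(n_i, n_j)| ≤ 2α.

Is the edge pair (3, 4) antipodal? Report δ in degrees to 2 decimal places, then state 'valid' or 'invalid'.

α = atan 0.65 = 33.02°;  2α = 66.05°
edge 3: e_3 = (+1.97, +0.52);  n_3 = (+0.2552, -0.9669)
edge 4: e_4 = (-4.46, +3.78);  n_4 = (+0.6466, +0.7629)
∠(n_3, n_4) = 124.93°
δ = |180° − 124.93°| = 55.07°
55.07° ≤ 2α = 66.05°  →  valid

δ = 55.07°, valid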